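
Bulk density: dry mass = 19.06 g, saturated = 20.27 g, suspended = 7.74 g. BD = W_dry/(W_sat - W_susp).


BD = 19.06 / (20.27 - 7.74) = 19.06 / 12.53 = 1.521 g/cm^3

1.521


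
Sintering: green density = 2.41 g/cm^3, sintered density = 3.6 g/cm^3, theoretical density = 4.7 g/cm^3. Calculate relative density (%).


Relative = 3.6 / 4.7 * 100 = 76.6%

76.6


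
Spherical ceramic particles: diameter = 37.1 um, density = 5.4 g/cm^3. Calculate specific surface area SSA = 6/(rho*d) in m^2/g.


SSA = 6 / (5.4 * 37.1) = 0.03 m^2/g

0.03


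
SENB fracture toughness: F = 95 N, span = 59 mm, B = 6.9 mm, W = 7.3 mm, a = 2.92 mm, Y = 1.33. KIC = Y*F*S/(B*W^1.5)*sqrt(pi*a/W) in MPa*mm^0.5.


KIC = 1.33*95*59/(6.9*7.3^1.5)*sqrt(pi*2.92/7.3) = 61.4

61.4


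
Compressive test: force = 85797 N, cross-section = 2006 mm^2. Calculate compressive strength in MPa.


CS = 85797 / 2006 = 42.8 MPa

42.8


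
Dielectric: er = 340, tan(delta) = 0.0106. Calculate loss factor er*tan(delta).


Loss = 340 * 0.0106 = 3.604

3.604


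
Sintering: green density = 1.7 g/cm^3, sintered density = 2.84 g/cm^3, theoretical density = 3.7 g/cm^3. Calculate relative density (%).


Relative = 2.84 / 3.7 * 100 = 76.8%

76.8


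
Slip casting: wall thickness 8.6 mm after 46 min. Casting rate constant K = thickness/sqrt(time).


K = 8.6 / sqrt(46) = 8.6 / 6.7823 = 1.268 mm/min^0.5

1.268


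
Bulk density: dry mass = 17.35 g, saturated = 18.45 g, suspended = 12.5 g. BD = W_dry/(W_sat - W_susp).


BD = 17.35 / (18.45 - 12.5) = 17.35 / 5.95 = 2.916 g/cm^3

2.916


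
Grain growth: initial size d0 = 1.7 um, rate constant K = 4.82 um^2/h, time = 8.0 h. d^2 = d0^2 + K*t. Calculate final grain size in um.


d^2 = 1.7^2 + 4.82*8.0 = 41.45
d = sqrt(41.45) = 6.44 um

6.44


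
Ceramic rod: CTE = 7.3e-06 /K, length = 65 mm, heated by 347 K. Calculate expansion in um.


dL = 7.3e-06 * 65 * 347 * 1000 = 164.652 um

164.652


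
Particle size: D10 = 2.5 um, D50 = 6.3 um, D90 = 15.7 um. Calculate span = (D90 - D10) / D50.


Span = (15.7 - 2.5) / 6.3 = 13.2 / 6.3 = 2.095

2.095


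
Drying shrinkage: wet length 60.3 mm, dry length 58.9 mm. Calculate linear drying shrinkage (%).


DS = (60.3 - 58.9) / 60.3 * 100 = 2.32%

2.32


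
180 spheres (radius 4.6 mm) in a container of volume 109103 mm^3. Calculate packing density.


V_sphere = 4/3*pi*4.6^3 = 407.7201 mm^3
Total V = 180*407.7201 = 73389.618 mm^3
PD = 73389.618 / 109103 = 0.673

0.673


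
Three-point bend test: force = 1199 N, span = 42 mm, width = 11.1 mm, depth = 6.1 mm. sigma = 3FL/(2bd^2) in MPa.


sigma = 3*1199*42/(2*11.1*6.1^2) = 182.9 MPa

182.9


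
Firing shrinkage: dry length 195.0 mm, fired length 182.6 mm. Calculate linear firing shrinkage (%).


FS = (195.0 - 182.6) / 195.0 * 100 = 6.36%

6.36


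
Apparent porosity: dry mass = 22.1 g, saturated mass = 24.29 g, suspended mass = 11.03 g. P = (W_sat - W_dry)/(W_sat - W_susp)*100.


P = (24.29 - 22.1) / (24.29 - 11.03) * 100 = 2.19 / 13.26 * 100 = 16.5%

16.5


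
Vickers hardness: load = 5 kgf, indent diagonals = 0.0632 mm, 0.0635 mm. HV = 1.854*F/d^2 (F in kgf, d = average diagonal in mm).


d_avg = (0.0632+0.0635)/2 = 0.06335 mm
HV = 1.854*5/0.06335^2 = 2310

2310


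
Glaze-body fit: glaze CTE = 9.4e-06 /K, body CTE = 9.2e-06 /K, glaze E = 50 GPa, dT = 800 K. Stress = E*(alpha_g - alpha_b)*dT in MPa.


Stress = 50*1000*(9.4e-06 - 9.2e-06)*800 = 8.0 MPa

8.0


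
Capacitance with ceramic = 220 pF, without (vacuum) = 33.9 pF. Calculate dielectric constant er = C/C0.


er = 220 / 33.9 = 6.49

6.49


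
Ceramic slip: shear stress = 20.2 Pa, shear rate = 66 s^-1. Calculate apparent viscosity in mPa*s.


eta = tau/gamma * 1000 = 20.2/66 * 1000 = 306.1 mPa*s

306.1


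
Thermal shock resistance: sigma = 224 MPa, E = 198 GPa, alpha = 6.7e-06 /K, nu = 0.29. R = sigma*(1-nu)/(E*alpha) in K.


R = 224*(1-0.29)/(198*1000*6.7e-06) = 120 K

120


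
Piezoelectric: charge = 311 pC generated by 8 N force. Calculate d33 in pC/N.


d33 = 311 / 8 = 38.9 pC/N

38.9


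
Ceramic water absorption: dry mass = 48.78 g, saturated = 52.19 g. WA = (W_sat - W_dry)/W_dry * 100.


WA = (52.19 - 48.78) / 48.78 * 100 = 6.99%

6.99


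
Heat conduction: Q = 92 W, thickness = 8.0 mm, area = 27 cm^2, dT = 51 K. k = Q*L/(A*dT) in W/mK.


k = 92*8.0/1000/(27/10000*51) = 5.34 W/mK

5.34


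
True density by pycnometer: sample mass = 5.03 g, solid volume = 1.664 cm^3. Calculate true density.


TD = 5.03 / 1.664 = 3.023 g/cm^3

3.023


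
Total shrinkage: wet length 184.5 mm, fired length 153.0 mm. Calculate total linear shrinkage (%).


TS = (184.5 - 153.0) / 184.5 * 100 = 17.07%

17.07


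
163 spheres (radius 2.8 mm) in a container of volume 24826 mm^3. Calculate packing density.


V_sphere = 4/3*pi*2.8^3 = 91.9523 mm^3
Total V = 163*91.9523 = 14988.2249 mm^3
PD = 14988.2249 / 24826 = 0.604

0.604


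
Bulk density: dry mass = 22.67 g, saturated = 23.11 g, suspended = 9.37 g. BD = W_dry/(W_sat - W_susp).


BD = 22.67 / (23.11 - 9.37) = 22.67 / 13.74 = 1.65 g/cm^3

1.65


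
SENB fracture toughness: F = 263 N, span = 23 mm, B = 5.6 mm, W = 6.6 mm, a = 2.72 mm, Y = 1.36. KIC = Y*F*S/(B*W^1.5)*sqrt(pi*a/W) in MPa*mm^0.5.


KIC = 1.36*263*23/(5.6*6.6^1.5)*sqrt(pi*2.72/6.6) = 98.58

98.58


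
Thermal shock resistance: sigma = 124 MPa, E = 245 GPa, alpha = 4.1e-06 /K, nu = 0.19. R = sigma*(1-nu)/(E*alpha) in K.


R = 124*(1-0.19)/(245*1000*4.1e-06) = 100 K

100


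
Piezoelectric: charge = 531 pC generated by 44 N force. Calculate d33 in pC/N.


d33 = 531 / 44 = 12.1 pC/N

12.1


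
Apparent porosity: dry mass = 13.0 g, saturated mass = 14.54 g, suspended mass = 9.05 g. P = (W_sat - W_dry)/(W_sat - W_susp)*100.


P = (14.54 - 13.0) / (14.54 - 9.05) * 100 = 1.54 / 5.49 * 100 = 28.1%

28.1


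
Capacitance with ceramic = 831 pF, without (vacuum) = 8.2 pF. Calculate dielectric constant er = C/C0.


er = 831 / 8.2 = 101.34

101.34


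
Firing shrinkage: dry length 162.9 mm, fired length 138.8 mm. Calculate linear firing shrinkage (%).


FS = (162.9 - 138.8) / 162.9 * 100 = 14.79%

14.79


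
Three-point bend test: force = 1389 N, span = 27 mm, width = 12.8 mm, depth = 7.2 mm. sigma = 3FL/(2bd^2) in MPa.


sigma = 3*1389*27/(2*12.8*7.2^2) = 84.8 MPa

84.8


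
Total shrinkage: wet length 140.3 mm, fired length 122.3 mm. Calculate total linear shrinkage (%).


TS = (140.3 - 122.3) / 140.3 * 100 = 12.83%

12.83


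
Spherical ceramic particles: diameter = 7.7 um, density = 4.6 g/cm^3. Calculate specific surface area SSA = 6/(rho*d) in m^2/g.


SSA = 6 / (4.6 * 7.7) = 0.169 m^2/g

0.169


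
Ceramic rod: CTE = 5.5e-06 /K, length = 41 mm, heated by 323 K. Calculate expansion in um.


dL = 5.5e-06 * 41 * 323 * 1000 = 72.837 um

72.837


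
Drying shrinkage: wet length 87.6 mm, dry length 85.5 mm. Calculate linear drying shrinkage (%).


DS = (87.6 - 85.5) / 87.6 * 100 = 2.4%

2.4


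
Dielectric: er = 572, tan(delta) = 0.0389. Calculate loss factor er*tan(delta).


Loss = 572 * 0.0389 = 22.251

22.251


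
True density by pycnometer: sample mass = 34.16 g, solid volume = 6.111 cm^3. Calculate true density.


TD = 34.16 / 6.111 = 5.59 g/cm^3

5.59


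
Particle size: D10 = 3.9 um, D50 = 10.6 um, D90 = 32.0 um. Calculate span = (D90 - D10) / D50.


Span = (32.0 - 3.9) / 10.6 = 28.1 / 10.6 = 2.651

2.651


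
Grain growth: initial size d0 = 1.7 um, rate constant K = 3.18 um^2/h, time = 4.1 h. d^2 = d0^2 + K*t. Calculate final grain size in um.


d^2 = 1.7^2 + 3.18*4.1 = 15.928
d = sqrt(15.928) = 3.99 um

3.99


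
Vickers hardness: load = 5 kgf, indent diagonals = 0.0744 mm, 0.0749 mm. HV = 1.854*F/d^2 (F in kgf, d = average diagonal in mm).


d_avg = (0.0744+0.0749)/2 = 0.07465 mm
HV = 1.854*5/0.07465^2 = 1663

1663


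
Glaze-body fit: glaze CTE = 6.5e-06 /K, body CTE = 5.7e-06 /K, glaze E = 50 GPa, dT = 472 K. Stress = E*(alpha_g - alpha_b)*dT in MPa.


Stress = 50*1000*(6.5e-06 - 5.7e-06)*472 = 18.9 MPa

18.9


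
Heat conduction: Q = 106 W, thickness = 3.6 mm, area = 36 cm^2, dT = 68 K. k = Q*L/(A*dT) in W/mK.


k = 106*3.6/1000/(36/10000*68) = 1.56 W/mK

1.56


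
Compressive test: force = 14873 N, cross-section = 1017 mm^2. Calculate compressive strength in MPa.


CS = 14873 / 1017 = 14.6 MPa

14.6


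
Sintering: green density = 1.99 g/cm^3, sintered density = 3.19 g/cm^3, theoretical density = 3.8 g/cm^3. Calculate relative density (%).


Relative = 3.19 / 3.8 * 100 = 83.9%

83.9


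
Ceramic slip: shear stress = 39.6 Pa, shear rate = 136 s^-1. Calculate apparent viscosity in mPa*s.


eta = tau/gamma * 1000 = 39.6/136 * 1000 = 291.2 mPa*s

291.2


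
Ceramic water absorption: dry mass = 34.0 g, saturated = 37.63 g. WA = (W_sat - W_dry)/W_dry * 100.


WA = (37.63 - 34.0) / 34.0 * 100 = 10.68%

10.68


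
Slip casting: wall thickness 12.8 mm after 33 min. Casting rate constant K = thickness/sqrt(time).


K = 12.8 / sqrt(33) = 12.8 / 5.7446 = 2.228 mm/min^0.5

2.228


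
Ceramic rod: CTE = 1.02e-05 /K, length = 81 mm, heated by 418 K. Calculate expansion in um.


dL = 1.02e-05 * 81 * 418 * 1000 = 345.352 um

345.352


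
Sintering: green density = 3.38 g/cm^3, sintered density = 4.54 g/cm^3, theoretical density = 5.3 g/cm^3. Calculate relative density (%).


Relative = 4.54 / 5.3 * 100 = 85.7%

85.7


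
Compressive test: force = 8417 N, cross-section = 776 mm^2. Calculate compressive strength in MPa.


CS = 8417 / 776 = 10.8 MPa

10.8


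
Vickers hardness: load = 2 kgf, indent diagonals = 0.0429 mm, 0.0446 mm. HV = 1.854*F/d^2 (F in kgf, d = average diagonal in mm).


d_avg = (0.0429+0.0446)/2 = 0.04375 mm
HV = 1.854*2/0.04375^2 = 1937

1937


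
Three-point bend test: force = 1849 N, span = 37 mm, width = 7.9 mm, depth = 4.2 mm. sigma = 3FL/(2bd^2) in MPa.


sigma = 3*1849*37/(2*7.9*4.2^2) = 736.4 MPa

736.4


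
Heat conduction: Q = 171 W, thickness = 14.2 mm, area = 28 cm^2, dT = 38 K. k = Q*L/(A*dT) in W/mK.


k = 171*14.2/1000/(28/10000*38) = 22.82 W/mK

22.82


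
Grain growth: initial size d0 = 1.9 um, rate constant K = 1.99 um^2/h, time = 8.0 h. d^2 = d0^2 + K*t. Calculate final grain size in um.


d^2 = 1.9^2 + 1.99*8.0 = 19.53
d = sqrt(19.53) = 4.42 um

4.42


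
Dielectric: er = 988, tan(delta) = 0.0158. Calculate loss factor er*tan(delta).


Loss = 988 * 0.0158 = 15.61

15.61


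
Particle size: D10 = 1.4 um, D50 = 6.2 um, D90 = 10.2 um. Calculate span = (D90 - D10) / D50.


Span = (10.2 - 1.4) / 6.2 = 8.8 / 6.2 = 1.419

1.419


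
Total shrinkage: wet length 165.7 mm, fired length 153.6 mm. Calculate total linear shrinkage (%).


TS = (165.7 - 153.6) / 165.7 * 100 = 7.3%

7.3


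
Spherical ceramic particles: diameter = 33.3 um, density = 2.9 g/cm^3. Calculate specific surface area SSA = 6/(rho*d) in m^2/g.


SSA = 6 / (2.9 * 33.3) = 0.062 m^2/g

0.062


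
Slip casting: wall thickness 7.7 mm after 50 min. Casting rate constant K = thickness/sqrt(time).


K = 7.7 / sqrt(50) = 7.7 / 7.0711 = 1.089 mm/min^0.5

1.089


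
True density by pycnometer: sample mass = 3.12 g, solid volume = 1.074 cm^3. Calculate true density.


TD = 3.12 / 1.074 = 2.905 g/cm^3

2.905


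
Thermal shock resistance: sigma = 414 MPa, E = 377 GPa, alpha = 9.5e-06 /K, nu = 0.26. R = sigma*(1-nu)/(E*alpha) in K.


R = 414*(1-0.26)/(377*1000*9.5e-06) = 86 K

86


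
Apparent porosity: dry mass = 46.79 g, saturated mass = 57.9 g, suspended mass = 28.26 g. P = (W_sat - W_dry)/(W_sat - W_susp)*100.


P = (57.9 - 46.79) / (57.9 - 28.26) * 100 = 11.11 / 29.64 * 100 = 37.5%

37.5


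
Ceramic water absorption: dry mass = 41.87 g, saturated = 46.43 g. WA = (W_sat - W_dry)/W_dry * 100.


WA = (46.43 - 41.87) / 41.87 * 100 = 10.89%

10.89


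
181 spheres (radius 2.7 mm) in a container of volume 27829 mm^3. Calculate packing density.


V_sphere = 4/3*pi*2.7^3 = 82.448 mm^3
Total V = 181*82.448 = 14923.088 mm^3
PD = 14923.088 / 27829 = 0.536

0.536


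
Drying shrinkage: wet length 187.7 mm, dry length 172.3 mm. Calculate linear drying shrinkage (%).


DS = (187.7 - 172.3) / 187.7 * 100 = 8.2%

8.2


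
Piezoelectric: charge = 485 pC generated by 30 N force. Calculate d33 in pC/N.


d33 = 485 / 30 = 16.2 pC/N

16.2


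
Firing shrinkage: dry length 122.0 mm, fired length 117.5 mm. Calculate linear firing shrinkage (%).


FS = (122.0 - 117.5) / 122.0 * 100 = 3.69%

3.69


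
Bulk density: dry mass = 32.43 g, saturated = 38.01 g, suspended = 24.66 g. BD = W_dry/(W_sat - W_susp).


BD = 32.43 / (38.01 - 24.66) = 32.43 / 13.35 = 2.429 g/cm^3

2.429


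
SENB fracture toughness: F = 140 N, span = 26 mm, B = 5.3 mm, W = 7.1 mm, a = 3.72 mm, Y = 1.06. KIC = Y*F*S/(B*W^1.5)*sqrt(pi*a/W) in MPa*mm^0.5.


KIC = 1.06*140*26/(5.3*7.1^1.5)*sqrt(pi*3.72/7.1) = 49.37

49.37


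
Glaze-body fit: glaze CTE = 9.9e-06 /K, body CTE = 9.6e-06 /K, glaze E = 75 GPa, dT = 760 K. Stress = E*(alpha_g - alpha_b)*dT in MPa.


Stress = 75*1000*(9.9e-06 - 9.6e-06)*760 = 17.1 MPa

17.1


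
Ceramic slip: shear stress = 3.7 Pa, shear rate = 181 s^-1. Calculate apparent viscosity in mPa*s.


eta = tau/gamma * 1000 = 3.7/181 * 1000 = 20.4 mPa*s

20.4


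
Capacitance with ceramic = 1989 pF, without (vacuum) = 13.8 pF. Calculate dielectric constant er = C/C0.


er = 1989 / 13.8 = 144.13

144.13


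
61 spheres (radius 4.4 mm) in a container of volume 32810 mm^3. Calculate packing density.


V_sphere = 4/3*pi*4.4^3 = 356.8179 mm^3
Total V = 61*356.8179 = 21765.8919 mm^3
PD = 21765.8919 / 32810 = 0.663

0.663


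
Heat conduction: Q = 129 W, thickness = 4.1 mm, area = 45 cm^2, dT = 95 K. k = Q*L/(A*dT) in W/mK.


k = 129*4.1/1000/(45/10000*95) = 1.24 W/mK

1.24


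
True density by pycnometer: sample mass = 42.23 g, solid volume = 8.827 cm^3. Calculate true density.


TD = 42.23 / 8.827 = 4.784 g/cm^3

4.784


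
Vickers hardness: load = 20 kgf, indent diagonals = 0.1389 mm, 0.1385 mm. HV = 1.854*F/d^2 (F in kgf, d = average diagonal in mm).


d_avg = (0.1389+0.1385)/2 = 0.1387 mm
HV = 1.854*20/0.1387^2 = 1927

1927


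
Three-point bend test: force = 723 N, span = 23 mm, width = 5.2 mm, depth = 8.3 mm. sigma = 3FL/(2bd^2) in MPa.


sigma = 3*723*23/(2*5.2*8.3^2) = 69.6 MPa

69.6


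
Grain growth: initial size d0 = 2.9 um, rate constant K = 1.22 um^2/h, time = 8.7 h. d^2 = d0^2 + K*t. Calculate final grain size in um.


d^2 = 2.9^2 + 1.22*8.7 = 19.024
d = sqrt(19.024) = 4.36 um

4.36


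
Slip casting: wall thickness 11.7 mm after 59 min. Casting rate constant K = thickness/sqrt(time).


K = 11.7 / sqrt(59) = 11.7 / 7.6811 = 1.523 mm/min^0.5

1.523


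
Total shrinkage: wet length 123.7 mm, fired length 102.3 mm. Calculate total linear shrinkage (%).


TS = (123.7 - 102.3) / 123.7 * 100 = 17.3%

17.3


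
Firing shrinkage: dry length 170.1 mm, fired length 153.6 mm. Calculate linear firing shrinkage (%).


FS = (170.1 - 153.6) / 170.1 * 100 = 9.7%

9.7


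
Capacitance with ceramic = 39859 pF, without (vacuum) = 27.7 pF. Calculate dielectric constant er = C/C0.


er = 39859 / 27.7 = 1438.95

1438.95


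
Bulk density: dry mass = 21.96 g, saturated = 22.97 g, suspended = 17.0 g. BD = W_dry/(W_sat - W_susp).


BD = 21.96 / (22.97 - 17.0) = 21.96 / 5.97 = 3.678 g/cm^3

3.678


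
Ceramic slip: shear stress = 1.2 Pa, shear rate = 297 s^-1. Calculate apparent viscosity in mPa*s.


eta = tau/gamma * 1000 = 1.2/297 * 1000 = 4.0 mPa*s

4.0


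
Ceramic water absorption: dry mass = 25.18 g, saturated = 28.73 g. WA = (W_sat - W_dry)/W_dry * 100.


WA = (28.73 - 25.18) / 25.18 * 100 = 14.1%

14.1


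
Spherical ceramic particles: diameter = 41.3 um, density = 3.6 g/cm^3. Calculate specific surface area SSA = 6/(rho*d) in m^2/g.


SSA = 6 / (3.6 * 41.3) = 0.04 m^2/g

0.04


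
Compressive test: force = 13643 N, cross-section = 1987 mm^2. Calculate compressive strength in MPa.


CS = 13643 / 1987 = 6.9 MPa

6.9


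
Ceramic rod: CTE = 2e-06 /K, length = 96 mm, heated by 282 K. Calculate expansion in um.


dL = 2e-06 * 96 * 282 * 1000 = 54.144 um

54.144


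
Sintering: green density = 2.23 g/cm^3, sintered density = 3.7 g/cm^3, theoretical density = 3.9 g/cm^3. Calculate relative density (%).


Relative = 3.7 / 3.9 * 100 = 94.9%

94.9


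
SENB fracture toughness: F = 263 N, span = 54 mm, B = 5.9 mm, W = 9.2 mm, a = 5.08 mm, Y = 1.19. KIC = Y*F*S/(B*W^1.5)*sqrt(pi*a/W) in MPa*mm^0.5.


KIC = 1.19*263*54/(5.9*9.2^1.5)*sqrt(pi*5.08/9.2) = 135.2

135.2


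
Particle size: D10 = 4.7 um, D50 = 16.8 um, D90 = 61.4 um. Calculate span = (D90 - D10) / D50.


Span = (61.4 - 4.7) / 16.8 = 56.7 / 16.8 = 3.375

3.375


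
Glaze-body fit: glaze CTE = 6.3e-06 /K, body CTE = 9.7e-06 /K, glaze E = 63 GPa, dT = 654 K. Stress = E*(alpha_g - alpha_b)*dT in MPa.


Stress = 63*1000*(6.3e-06 - 9.7e-06)*654 = -140.1 MPa

-140.1


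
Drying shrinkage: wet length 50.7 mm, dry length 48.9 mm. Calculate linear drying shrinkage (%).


DS = (50.7 - 48.9) / 50.7 * 100 = 3.55%

3.55


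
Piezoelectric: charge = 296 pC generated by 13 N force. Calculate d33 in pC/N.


d33 = 296 / 13 = 22.8 pC/N

22.8


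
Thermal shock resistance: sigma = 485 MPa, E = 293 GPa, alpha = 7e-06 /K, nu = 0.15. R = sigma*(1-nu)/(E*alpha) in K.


R = 485*(1-0.15)/(293*1000*7e-06) = 201 K

201


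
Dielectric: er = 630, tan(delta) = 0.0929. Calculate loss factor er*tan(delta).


Loss = 630 * 0.0929 = 58.527

58.527


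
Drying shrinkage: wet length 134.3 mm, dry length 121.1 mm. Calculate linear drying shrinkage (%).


DS = (134.3 - 121.1) / 134.3 * 100 = 9.83%

9.83


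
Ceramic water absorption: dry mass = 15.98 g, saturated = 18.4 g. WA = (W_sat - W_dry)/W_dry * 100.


WA = (18.4 - 15.98) / 15.98 * 100 = 15.14%

15.14


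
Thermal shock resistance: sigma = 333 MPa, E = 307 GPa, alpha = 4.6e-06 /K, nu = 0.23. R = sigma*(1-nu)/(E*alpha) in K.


R = 333*(1-0.23)/(307*1000*4.6e-06) = 182 K

182


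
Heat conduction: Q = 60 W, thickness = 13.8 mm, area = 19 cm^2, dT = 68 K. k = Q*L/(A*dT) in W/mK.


k = 60*13.8/1000/(19/10000*68) = 6.41 W/mK

6.41


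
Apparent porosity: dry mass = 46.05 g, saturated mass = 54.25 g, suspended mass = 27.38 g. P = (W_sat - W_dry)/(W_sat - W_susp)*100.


P = (54.25 - 46.05) / (54.25 - 27.38) * 100 = 8.2 / 26.87 * 100 = 30.5%

30.5


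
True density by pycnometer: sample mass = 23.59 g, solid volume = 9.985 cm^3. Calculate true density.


TD = 23.59 / 9.985 = 2.363 g/cm^3

2.363


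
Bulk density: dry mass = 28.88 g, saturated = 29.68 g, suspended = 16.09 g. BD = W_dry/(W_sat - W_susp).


BD = 28.88 / (29.68 - 16.09) = 28.88 / 13.59 = 2.125 g/cm^3

2.125


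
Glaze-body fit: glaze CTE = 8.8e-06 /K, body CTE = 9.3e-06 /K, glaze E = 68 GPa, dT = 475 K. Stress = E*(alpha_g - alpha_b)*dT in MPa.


Stress = 68*1000*(8.8e-06 - 9.3e-06)*475 = -16.2 MPa

-16.2


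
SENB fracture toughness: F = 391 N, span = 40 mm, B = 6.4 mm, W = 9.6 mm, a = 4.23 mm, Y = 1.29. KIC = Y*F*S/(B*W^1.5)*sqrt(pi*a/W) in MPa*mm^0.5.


KIC = 1.29*391*40/(6.4*9.6^1.5)*sqrt(pi*4.23/9.6) = 124.7

124.7


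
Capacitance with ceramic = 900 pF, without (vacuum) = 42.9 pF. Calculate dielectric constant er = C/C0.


er = 900 / 42.9 = 20.98

20.98


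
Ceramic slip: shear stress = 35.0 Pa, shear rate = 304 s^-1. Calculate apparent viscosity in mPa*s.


eta = tau/gamma * 1000 = 35.0/304 * 1000 = 115.1 mPa*s

115.1


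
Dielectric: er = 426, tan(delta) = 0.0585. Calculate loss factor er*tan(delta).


Loss = 426 * 0.0585 = 24.921

24.921


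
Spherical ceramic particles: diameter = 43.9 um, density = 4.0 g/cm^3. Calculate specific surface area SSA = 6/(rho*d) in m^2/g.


SSA = 6 / (4.0 * 43.9) = 0.034 m^2/g

0.034


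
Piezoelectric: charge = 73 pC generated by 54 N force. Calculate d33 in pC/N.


d33 = 73 / 54 = 1.4 pC/N

1.4


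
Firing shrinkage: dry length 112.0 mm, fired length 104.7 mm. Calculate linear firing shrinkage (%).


FS = (112.0 - 104.7) / 112.0 * 100 = 6.52%

6.52


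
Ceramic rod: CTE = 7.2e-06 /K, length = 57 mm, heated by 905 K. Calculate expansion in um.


dL = 7.2e-06 * 57 * 905 * 1000 = 371.412 um

371.412


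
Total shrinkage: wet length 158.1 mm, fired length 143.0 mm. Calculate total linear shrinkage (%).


TS = (158.1 - 143.0) / 158.1 * 100 = 9.55%

9.55


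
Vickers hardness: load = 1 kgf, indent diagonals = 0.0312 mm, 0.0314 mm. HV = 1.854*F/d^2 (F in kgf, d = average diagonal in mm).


d_avg = (0.0312+0.0314)/2 = 0.0313 mm
HV = 1.854*1/0.0313^2 = 1892

1892


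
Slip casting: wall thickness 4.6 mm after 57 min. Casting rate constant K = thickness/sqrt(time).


K = 4.6 / sqrt(57) = 4.6 / 7.5498 = 0.609 mm/min^0.5

0.609


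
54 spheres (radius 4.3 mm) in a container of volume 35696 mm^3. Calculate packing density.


V_sphere = 4/3*pi*4.3^3 = 333.0381 mm^3
Total V = 54*333.0381 = 17984.0574 mm^3
PD = 17984.0574 / 35696 = 0.504

0.504


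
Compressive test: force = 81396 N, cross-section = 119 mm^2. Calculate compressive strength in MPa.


CS = 81396 / 119 = 684.0 MPa

684.0


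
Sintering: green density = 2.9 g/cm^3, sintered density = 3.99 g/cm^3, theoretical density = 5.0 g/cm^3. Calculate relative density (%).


Relative = 3.99 / 5.0 * 100 = 79.8%

79.8


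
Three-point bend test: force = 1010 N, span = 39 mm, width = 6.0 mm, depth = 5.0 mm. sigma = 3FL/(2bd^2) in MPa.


sigma = 3*1010*39/(2*6.0*5.0^2) = 393.9 MPa

393.9


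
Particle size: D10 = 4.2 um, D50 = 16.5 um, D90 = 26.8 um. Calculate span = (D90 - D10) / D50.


Span = (26.8 - 4.2) / 16.5 = 22.6 / 16.5 = 1.37

1.37


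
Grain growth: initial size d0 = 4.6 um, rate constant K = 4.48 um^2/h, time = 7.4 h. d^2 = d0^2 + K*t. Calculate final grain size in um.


d^2 = 4.6^2 + 4.48*7.4 = 54.312
d = sqrt(54.312) = 7.37 um

7.37


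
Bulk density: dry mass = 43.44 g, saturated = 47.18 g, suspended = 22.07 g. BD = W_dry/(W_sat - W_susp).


BD = 43.44 / (47.18 - 22.07) = 43.44 / 25.11 = 1.73 g/cm^3

1.73


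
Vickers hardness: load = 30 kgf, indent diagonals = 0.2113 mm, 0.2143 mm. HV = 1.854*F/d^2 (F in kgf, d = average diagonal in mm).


d_avg = (0.2113+0.2143)/2 = 0.2128 mm
HV = 1.854*30/0.2128^2 = 1228

1228


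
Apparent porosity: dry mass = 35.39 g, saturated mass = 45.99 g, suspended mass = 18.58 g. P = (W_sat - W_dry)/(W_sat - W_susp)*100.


P = (45.99 - 35.39) / (45.99 - 18.58) * 100 = 10.6 / 27.41 * 100 = 38.7%

38.7


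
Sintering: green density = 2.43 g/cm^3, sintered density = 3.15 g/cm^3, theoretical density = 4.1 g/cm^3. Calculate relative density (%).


Relative = 3.15 / 4.1 * 100 = 76.8%

76.8


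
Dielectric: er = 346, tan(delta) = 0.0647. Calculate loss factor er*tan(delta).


Loss = 346 * 0.0647 = 22.386

22.386


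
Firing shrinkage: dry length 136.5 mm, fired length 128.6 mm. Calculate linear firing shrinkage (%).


FS = (136.5 - 128.6) / 136.5 * 100 = 5.79%

5.79


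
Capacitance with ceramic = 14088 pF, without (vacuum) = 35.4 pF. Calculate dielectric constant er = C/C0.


er = 14088 / 35.4 = 397.97

397.97


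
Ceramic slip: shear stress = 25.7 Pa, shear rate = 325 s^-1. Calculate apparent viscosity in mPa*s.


eta = tau/gamma * 1000 = 25.7/325 * 1000 = 79.1 mPa*s

79.1


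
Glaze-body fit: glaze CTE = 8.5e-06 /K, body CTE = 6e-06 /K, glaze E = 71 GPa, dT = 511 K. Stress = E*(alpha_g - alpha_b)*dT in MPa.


Stress = 71*1000*(8.5e-06 - 6e-06)*511 = 90.7 MPa

90.7


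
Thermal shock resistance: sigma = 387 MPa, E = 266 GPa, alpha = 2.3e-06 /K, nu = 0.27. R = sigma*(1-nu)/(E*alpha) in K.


R = 387*(1-0.27)/(266*1000*2.3e-06) = 462 K

462


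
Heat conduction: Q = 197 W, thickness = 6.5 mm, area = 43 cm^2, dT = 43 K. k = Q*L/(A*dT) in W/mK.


k = 197*6.5/1000/(43/10000*43) = 6.93 W/mK

6.93


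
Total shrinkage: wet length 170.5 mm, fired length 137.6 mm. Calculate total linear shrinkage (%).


TS = (170.5 - 137.6) / 170.5 * 100 = 19.3%

19.3


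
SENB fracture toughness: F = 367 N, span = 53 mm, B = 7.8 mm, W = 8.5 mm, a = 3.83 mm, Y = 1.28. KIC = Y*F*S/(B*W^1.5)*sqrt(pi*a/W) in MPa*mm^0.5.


KIC = 1.28*367*53/(7.8*8.5^1.5)*sqrt(pi*3.83/8.5) = 153.25

153.25


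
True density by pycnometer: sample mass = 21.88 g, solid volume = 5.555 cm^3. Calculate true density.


TD = 21.88 / 5.555 = 3.939 g/cm^3

3.939


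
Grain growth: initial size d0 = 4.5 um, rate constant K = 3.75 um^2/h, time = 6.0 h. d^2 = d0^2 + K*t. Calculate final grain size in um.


d^2 = 4.5^2 + 3.75*6.0 = 42.75
d = sqrt(42.75) = 6.54 um

6.54


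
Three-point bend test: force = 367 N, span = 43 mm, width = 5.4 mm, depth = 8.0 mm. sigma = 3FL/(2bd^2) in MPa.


sigma = 3*367*43/(2*5.4*8.0^2) = 68.5 MPa

68.5


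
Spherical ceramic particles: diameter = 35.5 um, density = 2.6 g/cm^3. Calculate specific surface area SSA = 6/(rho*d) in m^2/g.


SSA = 6 / (2.6 * 35.5) = 0.065 m^2/g

0.065


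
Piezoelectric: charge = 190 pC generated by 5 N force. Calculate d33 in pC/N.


d33 = 190 / 5 = 38.0 pC/N

38.0


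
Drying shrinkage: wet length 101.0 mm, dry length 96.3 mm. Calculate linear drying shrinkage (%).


DS = (101.0 - 96.3) / 101.0 * 100 = 4.65%

4.65


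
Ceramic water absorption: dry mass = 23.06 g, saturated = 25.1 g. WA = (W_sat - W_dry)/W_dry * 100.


WA = (25.1 - 23.06) / 23.06 * 100 = 8.85%

8.85


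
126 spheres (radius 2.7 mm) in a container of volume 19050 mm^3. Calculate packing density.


V_sphere = 4/3*pi*2.7^3 = 82.448 mm^3
Total V = 126*82.448 = 10388.448 mm^3
PD = 10388.448 / 19050 = 0.545

0.545


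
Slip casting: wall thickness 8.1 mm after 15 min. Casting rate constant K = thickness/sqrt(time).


K = 8.1 / sqrt(15) = 8.1 / 3.873 = 2.091 mm/min^0.5

2.091


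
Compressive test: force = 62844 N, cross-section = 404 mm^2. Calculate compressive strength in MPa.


CS = 62844 / 404 = 155.6 MPa

155.6


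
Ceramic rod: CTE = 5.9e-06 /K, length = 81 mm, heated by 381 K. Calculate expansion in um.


dL = 5.9e-06 * 81 * 381 * 1000 = 182.08 um

182.08


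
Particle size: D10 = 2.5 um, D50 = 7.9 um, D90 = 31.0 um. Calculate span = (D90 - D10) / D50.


Span = (31.0 - 2.5) / 7.9 = 28.5 / 7.9 = 3.608

3.608


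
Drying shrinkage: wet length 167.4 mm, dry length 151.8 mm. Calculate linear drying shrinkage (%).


DS = (167.4 - 151.8) / 167.4 * 100 = 9.32%

9.32


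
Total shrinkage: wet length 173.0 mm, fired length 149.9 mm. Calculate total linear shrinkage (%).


TS = (173.0 - 149.9) / 173.0 * 100 = 13.35%

13.35


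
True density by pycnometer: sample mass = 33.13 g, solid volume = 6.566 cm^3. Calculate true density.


TD = 33.13 / 6.566 = 5.046 g/cm^3

5.046


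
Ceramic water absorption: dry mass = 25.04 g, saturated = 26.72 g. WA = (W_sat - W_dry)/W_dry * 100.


WA = (26.72 - 25.04) / 25.04 * 100 = 6.71%

6.71


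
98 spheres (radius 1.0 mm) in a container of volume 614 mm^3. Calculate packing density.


V_sphere = 4/3*pi*1.0^3 = 4.1888 mm^3
Total V = 98*4.1888 = 410.5024 mm^3
PD = 410.5024 / 614 = 0.669

0.669


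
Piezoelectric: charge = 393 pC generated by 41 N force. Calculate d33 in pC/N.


d33 = 393 / 41 = 9.6 pC/N

9.6


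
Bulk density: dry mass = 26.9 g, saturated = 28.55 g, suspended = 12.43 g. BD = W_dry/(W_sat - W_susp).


BD = 26.9 / (28.55 - 12.43) = 26.9 / 16.12 = 1.669 g/cm^3

1.669


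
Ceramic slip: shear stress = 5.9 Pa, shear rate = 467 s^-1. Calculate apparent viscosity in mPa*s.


eta = tau/gamma * 1000 = 5.9/467 * 1000 = 12.6 mPa*s

12.6


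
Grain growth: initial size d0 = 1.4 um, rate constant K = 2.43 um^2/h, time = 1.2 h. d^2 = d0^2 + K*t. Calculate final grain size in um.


d^2 = 1.4^2 + 2.43*1.2 = 4.876
d = sqrt(4.876) = 2.21 um

2.21


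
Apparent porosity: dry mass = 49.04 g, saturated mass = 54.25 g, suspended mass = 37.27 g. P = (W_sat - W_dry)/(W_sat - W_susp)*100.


P = (54.25 - 49.04) / (54.25 - 37.27) * 100 = 5.21 / 16.98 * 100 = 30.7%

30.7


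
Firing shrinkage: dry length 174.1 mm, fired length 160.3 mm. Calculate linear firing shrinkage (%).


FS = (174.1 - 160.3) / 174.1 * 100 = 7.93%

7.93


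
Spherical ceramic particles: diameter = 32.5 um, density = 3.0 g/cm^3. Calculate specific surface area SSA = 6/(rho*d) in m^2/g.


SSA = 6 / (3.0 * 32.5) = 0.062 m^2/g

0.062


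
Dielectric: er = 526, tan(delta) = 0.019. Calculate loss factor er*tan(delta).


Loss = 526 * 0.019 = 9.994

9.994


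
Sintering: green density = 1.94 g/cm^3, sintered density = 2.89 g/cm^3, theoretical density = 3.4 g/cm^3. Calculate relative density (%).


Relative = 2.89 / 3.4 * 100 = 85.0%

85.0


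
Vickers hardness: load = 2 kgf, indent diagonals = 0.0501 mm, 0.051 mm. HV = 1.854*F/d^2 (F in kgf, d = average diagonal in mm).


d_avg = (0.0501+0.051)/2 = 0.05055 mm
HV = 1.854*2/0.05055^2 = 1451

1451


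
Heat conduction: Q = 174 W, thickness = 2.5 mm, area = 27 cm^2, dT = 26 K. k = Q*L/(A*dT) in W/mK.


k = 174*2.5/1000/(27/10000*26) = 6.2 W/mK

6.2


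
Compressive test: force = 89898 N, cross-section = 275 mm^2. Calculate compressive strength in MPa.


CS = 89898 / 275 = 326.9 MPa

326.9


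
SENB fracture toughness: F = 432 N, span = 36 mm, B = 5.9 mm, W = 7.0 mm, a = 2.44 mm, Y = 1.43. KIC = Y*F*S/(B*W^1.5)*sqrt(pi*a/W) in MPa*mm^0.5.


KIC = 1.43*432*36/(5.9*7.0^1.5)*sqrt(pi*2.44/7.0) = 212.98

212.98


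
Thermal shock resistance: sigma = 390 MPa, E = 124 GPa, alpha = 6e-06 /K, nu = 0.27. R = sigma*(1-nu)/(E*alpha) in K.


R = 390*(1-0.27)/(124*1000*6e-06) = 383 K

383


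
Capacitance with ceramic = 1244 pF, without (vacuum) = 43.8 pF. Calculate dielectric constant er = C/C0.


er = 1244 / 43.8 = 28.4

28.4


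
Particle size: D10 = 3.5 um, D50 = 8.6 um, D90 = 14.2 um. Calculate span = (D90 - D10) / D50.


Span = (14.2 - 3.5) / 8.6 = 10.7 / 8.6 = 1.244

1.244


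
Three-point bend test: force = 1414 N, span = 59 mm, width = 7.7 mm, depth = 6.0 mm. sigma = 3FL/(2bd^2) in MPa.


sigma = 3*1414*59/(2*7.7*6.0^2) = 451.4 MPa

451.4


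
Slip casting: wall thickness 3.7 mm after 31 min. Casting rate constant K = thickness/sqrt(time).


K = 3.7 / sqrt(31) = 3.7 / 5.5678 = 0.665 mm/min^0.5

0.665


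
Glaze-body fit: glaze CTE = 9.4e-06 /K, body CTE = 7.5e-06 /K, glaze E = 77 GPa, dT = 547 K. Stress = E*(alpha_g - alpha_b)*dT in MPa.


Stress = 77*1000*(9.4e-06 - 7.5e-06)*547 = 80.0 MPa

80.0


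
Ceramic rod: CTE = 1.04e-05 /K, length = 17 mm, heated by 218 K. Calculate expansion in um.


dL = 1.04e-05 * 17 * 218 * 1000 = 38.542 um

38.542


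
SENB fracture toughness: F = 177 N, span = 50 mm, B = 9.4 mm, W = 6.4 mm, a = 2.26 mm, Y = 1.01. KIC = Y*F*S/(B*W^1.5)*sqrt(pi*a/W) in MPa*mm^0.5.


KIC = 1.01*177*50/(9.4*6.4^1.5)*sqrt(pi*2.26/6.4) = 61.86

61.86


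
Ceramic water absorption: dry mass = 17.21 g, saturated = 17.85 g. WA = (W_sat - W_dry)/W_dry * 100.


WA = (17.85 - 17.21) / 17.21 * 100 = 3.72%

3.72


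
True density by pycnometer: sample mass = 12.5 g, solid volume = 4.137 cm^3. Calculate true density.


TD = 12.5 / 4.137 = 3.022 g/cm^3

3.022


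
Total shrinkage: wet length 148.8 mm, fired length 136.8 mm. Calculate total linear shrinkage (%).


TS = (148.8 - 136.8) / 148.8 * 100 = 8.06%

8.06


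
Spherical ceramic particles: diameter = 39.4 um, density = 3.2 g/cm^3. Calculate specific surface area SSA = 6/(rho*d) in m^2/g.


SSA = 6 / (3.2 * 39.4) = 0.048 m^2/g

0.048


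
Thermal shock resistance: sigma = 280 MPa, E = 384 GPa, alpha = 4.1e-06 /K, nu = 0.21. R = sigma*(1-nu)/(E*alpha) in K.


R = 280*(1-0.21)/(384*1000*4.1e-06) = 140 K

140


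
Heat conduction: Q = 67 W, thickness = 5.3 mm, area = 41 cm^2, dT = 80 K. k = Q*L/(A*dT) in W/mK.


k = 67*5.3/1000/(41/10000*80) = 1.08 W/mK

1.08


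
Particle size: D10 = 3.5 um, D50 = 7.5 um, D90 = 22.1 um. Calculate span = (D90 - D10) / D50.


Span = (22.1 - 3.5) / 7.5 = 18.6 / 7.5 = 2.48

2.48


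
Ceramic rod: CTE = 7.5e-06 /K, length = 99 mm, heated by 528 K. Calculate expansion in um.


dL = 7.5e-06 * 99 * 528 * 1000 = 392.04 um

392.04


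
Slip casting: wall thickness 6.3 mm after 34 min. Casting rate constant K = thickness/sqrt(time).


K = 6.3 / sqrt(34) = 6.3 / 5.831 = 1.08 mm/min^0.5

1.08


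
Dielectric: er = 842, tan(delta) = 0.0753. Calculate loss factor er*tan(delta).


Loss = 842 * 0.0753 = 63.403

63.403


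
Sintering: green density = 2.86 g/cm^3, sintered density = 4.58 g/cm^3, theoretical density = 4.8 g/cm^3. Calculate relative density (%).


Relative = 4.58 / 4.8 * 100 = 95.4%

95.4


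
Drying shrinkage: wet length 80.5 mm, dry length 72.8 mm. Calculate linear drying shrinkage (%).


DS = (80.5 - 72.8) / 80.5 * 100 = 9.57%

9.57


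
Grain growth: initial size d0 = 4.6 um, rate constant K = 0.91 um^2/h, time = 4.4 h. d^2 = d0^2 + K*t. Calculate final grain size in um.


d^2 = 4.6^2 + 0.91*4.4 = 25.164
d = sqrt(25.164) = 5.02 um

5.02


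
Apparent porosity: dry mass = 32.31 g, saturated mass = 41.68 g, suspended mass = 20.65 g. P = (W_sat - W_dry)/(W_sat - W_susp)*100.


P = (41.68 - 32.31) / (41.68 - 20.65) * 100 = 9.37 / 21.03 * 100 = 44.6%

44.6


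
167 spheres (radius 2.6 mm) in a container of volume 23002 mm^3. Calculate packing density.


V_sphere = 4/3*pi*2.6^3 = 73.6222 mm^3
Total V = 167*73.6222 = 12294.9074 mm^3
PD = 12294.9074 / 23002 = 0.535

0.535


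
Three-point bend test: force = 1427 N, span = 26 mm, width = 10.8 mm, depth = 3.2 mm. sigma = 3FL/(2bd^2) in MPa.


sigma = 3*1427*26/(2*10.8*3.2^2) = 503.2 MPa

503.2


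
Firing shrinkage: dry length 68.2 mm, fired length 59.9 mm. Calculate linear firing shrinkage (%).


FS = (68.2 - 59.9) / 68.2 * 100 = 12.17%

12.17


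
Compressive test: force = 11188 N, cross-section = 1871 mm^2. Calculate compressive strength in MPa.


CS = 11188 / 1871 = 6.0 MPa

6.0


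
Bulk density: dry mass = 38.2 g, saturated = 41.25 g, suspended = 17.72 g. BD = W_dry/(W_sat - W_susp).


BD = 38.2 / (41.25 - 17.72) = 38.2 / 23.53 = 1.623 g/cm^3

1.623


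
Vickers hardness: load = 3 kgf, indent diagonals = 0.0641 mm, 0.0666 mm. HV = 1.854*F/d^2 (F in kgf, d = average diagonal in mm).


d_avg = (0.0641+0.0666)/2 = 0.06535 mm
HV = 1.854*3/0.06535^2 = 1302

1302


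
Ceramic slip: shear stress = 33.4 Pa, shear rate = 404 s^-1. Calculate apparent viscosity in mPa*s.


eta = tau/gamma * 1000 = 33.4/404 * 1000 = 82.7 mPa*s

82.7


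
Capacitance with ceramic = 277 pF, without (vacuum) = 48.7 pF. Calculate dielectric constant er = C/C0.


er = 277 / 48.7 = 5.69

5.69


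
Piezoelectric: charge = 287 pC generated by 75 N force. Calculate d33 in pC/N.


d33 = 287 / 75 = 3.8 pC/N

3.8


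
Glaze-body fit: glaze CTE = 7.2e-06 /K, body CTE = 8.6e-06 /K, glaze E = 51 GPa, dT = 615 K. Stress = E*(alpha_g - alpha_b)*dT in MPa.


Stress = 51*1000*(7.2e-06 - 8.6e-06)*615 = -43.9 MPa

-43.9


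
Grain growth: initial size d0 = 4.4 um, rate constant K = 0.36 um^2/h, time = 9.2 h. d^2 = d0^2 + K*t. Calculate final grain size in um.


d^2 = 4.4^2 + 0.36*9.2 = 22.672
d = sqrt(22.672) = 4.76 um

4.76


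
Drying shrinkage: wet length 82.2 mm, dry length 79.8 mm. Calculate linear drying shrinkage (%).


DS = (82.2 - 79.8) / 82.2 * 100 = 2.92%

2.92


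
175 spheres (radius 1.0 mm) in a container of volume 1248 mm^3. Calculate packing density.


V_sphere = 4/3*pi*1.0^3 = 4.1888 mm^3
Total V = 175*4.1888 = 733.04 mm^3
PD = 733.04 / 1248 = 0.587

0.587


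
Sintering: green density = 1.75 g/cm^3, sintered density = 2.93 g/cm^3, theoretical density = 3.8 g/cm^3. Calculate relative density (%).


Relative = 2.93 / 3.8 * 100 = 77.1%

77.1


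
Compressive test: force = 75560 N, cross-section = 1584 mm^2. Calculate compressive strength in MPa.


CS = 75560 / 1584 = 47.7 MPa

47.7


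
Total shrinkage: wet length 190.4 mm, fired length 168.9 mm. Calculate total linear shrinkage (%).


TS = (190.4 - 168.9) / 190.4 * 100 = 11.29%

11.29


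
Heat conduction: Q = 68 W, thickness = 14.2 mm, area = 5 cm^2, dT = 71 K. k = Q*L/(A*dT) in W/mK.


k = 68*14.2/1000/(5/10000*71) = 27.2 W/mK

27.2


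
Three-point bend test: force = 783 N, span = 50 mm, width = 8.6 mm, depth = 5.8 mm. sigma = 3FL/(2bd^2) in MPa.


sigma = 3*783*50/(2*8.6*5.8^2) = 203.0 MPa

203.0


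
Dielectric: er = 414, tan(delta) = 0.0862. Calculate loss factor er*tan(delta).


Loss = 414 * 0.0862 = 35.687

35.687


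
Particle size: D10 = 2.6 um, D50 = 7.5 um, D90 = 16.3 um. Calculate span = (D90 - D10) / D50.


Span = (16.3 - 2.6) / 7.5 = 13.7 / 7.5 = 1.827

1.827


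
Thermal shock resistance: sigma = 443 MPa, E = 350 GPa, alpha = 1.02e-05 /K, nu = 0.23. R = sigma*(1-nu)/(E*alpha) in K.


R = 443*(1-0.23)/(350*1000*1.02e-05) = 96 K

96


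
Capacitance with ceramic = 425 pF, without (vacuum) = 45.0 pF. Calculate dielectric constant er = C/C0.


er = 425 / 45.0 = 9.44

9.44


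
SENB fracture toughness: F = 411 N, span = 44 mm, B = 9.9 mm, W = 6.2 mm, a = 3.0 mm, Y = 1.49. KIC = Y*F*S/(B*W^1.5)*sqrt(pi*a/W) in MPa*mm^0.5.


KIC = 1.49*411*44/(9.9*6.2^1.5)*sqrt(pi*3.0/6.2) = 217.37

217.37


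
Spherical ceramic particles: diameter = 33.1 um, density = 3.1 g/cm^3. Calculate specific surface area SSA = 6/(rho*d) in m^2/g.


SSA = 6 / (3.1 * 33.1) = 0.058 m^2/g

0.058


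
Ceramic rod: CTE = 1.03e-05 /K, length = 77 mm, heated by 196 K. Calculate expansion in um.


dL = 1.03e-05 * 77 * 196 * 1000 = 155.448 um

155.448


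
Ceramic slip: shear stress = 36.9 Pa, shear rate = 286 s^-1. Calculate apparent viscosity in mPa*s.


eta = tau/gamma * 1000 = 36.9/286 * 1000 = 129.0 mPa*s

129.0


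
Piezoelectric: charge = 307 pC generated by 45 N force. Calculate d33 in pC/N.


d33 = 307 / 45 = 6.8 pC/N

6.8


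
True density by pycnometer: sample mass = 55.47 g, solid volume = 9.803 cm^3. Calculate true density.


TD = 55.47 / 9.803 = 5.658 g/cm^3

5.658


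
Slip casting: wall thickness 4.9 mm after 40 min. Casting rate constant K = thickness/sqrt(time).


K = 4.9 / sqrt(40) = 4.9 / 6.3246 = 0.775 mm/min^0.5

0.775


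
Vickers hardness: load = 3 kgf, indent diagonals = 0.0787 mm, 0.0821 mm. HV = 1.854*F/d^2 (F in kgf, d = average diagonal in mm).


d_avg = (0.0787+0.0821)/2 = 0.0804 mm
HV = 1.854*3/0.0804^2 = 860

860


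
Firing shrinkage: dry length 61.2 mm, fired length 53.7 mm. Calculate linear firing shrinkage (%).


FS = (61.2 - 53.7) / 61.2 * 100 = 12.25%

12.25


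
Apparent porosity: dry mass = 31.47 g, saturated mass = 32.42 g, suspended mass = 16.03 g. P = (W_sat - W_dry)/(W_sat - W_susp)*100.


P = (32.42 - 31.47) / (32.42 - 16.03) * 100 = 0.95 / 16.39 * 100 = 5.8%

5.8


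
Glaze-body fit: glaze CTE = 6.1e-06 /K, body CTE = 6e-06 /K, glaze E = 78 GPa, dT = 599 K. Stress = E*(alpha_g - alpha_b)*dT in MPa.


Stress = 78*1000*(6.1e-06 - 6e-06)*599 = 4.7 MPa

4.7


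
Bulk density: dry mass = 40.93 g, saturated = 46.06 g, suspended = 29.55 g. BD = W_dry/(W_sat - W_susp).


BD = 40.93 / (46.06 - 29.55) = 40.93 / 16.51 = 2.479 g/cm^3

2.479
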